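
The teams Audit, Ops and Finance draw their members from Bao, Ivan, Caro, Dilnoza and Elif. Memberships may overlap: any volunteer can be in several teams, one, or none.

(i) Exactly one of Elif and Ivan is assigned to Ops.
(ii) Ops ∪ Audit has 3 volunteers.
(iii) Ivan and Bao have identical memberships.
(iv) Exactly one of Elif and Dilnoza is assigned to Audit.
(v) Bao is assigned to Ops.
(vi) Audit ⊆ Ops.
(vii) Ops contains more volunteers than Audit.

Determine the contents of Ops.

From (v): Bao ∈ Ops.
(iii): Ivan matches Bao: Ivan ∈ Ops.
(i) (exactly one): Elif ∉ Ops.
(vi) contrapositive: Elif ∉ Audit.
(iv) (exactly one): Dilnoza ∈ Audit.
(vi) with Dilnoza ∈ Audit: Dilnoza ∈ Ops.
Suppose Caro ∈ Ops: no assignment then satisfies all the clues, so Caro ∉ Ops.

Ops = {Bao, Dilnoza, Ivan}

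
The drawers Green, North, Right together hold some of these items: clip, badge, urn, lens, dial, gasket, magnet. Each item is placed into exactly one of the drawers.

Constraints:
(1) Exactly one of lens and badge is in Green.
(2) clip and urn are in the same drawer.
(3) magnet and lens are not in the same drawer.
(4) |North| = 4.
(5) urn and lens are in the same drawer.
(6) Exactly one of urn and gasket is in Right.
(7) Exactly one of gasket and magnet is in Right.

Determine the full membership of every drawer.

Green = {badge, magnet}; North = {clip, dial, lens, urn}; Right = {gasket}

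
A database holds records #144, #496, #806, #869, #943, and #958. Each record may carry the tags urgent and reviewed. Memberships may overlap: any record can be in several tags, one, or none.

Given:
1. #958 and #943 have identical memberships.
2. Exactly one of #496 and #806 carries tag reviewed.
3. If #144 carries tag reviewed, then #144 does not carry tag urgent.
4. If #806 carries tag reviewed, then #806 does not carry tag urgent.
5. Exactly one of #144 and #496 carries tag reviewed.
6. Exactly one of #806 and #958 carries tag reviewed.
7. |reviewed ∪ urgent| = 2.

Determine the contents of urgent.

urgent = {}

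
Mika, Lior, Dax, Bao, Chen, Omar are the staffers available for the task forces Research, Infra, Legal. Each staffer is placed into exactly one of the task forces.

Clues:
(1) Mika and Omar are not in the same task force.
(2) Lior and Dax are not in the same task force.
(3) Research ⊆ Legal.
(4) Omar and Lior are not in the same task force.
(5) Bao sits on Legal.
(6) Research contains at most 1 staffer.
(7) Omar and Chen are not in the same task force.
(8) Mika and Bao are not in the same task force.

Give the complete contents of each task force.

Research = {}; Infra = {Chen, Lior, Mika}; Legal = {Bao, Dax, Omar}

From (5): Bao ∈ Legal.
(8): Mika ∉ Legal.
(3) contrapositive: Mika ∉ Research.
Only one task force left: Mika ∈ Infra.
(1): Omar ∉ Infra.
Suppose Lior ∈ Research: no assignment then satisfies all the clues, so Lior ∉ Research.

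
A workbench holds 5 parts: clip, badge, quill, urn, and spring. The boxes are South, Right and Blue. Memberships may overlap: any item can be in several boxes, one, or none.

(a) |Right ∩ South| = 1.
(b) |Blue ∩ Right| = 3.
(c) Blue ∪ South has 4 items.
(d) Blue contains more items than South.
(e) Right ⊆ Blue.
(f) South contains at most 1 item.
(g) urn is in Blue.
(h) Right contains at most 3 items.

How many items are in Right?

3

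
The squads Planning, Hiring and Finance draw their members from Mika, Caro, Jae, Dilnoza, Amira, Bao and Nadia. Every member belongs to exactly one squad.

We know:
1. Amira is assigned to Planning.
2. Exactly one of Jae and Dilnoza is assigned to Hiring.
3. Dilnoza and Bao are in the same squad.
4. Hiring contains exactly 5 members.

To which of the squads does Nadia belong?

Nadia: Hiring

From (1): Amira ∈ Planning.
Suppose Nadia ∈ Planning: no assignment then satisfies all the clues, so Nadia ∉ Planning.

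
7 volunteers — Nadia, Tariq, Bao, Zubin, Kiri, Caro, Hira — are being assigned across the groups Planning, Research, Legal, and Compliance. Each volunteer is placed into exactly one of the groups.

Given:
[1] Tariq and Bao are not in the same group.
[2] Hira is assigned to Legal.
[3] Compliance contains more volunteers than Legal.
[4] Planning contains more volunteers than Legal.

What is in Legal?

Legal = {Hira}

From (2): Hira ∈ Legal.
Suppose Nadia ∈ Legal: no assignment then satisfies all the clues, so Nadia ∉ Legal.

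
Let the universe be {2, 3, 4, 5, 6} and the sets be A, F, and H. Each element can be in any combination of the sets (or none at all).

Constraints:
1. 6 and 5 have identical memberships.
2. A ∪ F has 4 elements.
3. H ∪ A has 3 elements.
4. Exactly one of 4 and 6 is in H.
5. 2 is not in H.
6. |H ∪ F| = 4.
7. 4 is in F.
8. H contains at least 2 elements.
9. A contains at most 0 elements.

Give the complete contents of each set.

From (5): 2 ∉ H.
From (7): 4 ∈ F.
(9): A already has 0, so the rest are out.
Suppose 2 ∈ F: no assignment then satisfies all the clues, so 2 ∉ F.

A = {}; F = {3, 4, 5, 6}; H = {3, 5, 6}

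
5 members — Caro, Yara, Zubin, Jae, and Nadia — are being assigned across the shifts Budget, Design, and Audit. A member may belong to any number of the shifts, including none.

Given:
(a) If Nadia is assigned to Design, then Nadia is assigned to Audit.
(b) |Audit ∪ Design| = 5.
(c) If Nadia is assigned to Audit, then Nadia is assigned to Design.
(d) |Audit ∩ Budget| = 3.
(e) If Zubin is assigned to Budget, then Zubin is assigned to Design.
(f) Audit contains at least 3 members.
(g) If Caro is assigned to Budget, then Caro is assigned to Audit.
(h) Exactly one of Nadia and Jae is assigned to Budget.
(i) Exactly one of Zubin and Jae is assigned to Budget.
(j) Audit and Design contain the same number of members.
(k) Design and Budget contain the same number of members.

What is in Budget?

Budget = {Caro, Nadia, Yara, Zubin}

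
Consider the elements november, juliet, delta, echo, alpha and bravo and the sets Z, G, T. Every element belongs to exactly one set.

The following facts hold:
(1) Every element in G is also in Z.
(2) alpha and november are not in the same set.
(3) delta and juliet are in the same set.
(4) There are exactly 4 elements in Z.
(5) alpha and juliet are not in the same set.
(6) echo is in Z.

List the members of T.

T = {alpha, bravo}

From (6): echo ∈ Z.
Suppose november ∈ T: no assignment then satisfies all the clues, so november ∉ T.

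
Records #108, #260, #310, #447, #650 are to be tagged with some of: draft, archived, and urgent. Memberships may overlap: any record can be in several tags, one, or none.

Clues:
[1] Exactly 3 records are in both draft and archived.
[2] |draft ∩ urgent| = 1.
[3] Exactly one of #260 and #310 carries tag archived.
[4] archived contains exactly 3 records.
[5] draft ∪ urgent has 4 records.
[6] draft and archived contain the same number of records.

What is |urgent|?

2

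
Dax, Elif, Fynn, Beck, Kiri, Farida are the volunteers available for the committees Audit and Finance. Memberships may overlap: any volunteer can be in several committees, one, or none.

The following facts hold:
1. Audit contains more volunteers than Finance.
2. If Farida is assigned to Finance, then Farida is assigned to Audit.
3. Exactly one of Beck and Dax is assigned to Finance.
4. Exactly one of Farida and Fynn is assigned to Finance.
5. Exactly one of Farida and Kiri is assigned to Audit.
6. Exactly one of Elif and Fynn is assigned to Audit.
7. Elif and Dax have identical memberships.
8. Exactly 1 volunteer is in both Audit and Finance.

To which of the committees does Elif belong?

Elif: Audit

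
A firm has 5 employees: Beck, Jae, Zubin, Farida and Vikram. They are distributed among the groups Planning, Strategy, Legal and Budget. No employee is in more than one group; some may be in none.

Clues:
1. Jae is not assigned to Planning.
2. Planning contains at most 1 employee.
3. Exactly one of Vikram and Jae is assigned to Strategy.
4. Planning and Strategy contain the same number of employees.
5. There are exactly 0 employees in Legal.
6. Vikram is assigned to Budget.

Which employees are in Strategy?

From (1): Jae ∉ Planning.
From (6): Vikram ∈ Budget.
(3) (exactly one): Jae ∈ Strategy.
(5): Legal already has 0, so the rest are out.
Suppose Beck ∈ Strategy: no assignment then satisfies all the clues, so Beck ∉ Strategy.

Strategy = {Jae}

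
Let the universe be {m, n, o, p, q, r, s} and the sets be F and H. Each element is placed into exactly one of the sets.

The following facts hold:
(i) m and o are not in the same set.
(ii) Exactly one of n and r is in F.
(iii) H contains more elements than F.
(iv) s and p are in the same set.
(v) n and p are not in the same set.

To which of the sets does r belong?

r: H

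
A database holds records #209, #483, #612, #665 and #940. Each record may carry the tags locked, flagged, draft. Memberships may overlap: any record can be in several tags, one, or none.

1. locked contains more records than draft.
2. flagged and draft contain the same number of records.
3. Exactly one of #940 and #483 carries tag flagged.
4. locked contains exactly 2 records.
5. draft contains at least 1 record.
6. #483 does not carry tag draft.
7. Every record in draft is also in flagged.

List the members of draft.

draft = {#940}

From (6): #483 ∉ draft.
Suppose #209 ∈ draft: no assignment then satisfies all the clues, so #209 ∉ draft.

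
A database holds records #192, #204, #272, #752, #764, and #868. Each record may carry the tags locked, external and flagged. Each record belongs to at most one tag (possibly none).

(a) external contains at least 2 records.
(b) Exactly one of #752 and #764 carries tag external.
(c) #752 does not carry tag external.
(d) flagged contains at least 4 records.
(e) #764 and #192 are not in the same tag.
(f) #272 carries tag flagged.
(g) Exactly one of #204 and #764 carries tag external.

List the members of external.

external = {#764, #868}

From (c): #752 ∉ external.
From (f): #272 ∈ flagged.
(b) (exactly one): #764 ∈ external.
(e): #192 ∉ external.
(g) (exactly one): #204 ∉ external.
(a): only 2 candidates remain for external, so all are in.
(d): only 4 candidates remain for flagged, so all are in.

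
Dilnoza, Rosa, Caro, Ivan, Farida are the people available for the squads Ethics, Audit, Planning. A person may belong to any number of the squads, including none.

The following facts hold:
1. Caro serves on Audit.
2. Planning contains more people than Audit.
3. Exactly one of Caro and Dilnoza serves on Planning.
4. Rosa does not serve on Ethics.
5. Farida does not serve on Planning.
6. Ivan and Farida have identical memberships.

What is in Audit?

Audit = {Caro}

From (1): Caro ∈ Audit.
From (4): Rosa ∉ Ethics.
From (5): Farida ∉ Planning.
(6): Ivan matches Farida: Ivan ∉ Planning.
Suppose Dilnoza ∈ Audit: no assignment then satisfies all the clues, so Dilnoza ∉ Audit.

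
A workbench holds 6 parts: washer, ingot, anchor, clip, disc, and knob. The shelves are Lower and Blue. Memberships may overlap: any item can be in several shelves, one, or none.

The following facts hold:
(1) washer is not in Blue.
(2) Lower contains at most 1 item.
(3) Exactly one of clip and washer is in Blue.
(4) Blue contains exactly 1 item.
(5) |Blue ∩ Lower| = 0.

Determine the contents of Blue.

Blue = {clip}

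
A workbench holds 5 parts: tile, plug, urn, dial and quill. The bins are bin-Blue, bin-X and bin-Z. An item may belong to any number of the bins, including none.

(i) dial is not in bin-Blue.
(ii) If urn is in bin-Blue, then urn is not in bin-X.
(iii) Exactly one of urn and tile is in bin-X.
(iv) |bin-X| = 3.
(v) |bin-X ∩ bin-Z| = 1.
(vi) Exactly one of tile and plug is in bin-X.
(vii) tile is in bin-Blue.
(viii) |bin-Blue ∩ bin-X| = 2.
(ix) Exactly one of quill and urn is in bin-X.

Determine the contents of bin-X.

bin-X = {dial, quill, tile}

From (i): dial ∉ bin-Blue.
From (vii): tile ∈ bin-Blue.
Suppose tile ∉ bin-X: no assignment then satisfies all the clues, so tile ∈ bin-X.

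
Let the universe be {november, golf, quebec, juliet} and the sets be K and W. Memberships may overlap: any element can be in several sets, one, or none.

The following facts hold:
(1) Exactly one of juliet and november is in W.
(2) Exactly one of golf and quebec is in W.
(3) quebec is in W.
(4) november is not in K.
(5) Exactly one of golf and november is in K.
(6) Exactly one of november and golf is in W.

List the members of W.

W = {november, quebec}

From (3): quebec ∈ W.
From (4): november ∉ K.
(2) (exactly one): golf ∉ W.
(5) (exactly one): golf ∈ K.
(6) (exactly one): november ∈ W.
(1) (exactly one): juliet ∉ W.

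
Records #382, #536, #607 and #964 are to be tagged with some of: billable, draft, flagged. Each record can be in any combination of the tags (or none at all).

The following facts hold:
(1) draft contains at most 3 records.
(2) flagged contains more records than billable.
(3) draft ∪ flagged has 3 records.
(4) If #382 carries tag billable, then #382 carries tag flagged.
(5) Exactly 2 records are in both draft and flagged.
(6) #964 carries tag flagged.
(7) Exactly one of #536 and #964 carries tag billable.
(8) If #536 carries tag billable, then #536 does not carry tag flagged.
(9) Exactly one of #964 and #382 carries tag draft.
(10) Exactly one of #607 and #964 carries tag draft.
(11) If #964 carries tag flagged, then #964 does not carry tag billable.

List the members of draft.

draft = {#382, #607}

From (6): #964 ∈ flagged.
(11): #964 ∉ billable.
(7) (exactly one): #536 ∈ billable.
(8): #536 ∉ flagged.
Suppose #382 ∉ draft: no assignment then satisfies all the clues, so #382 ∈ draft.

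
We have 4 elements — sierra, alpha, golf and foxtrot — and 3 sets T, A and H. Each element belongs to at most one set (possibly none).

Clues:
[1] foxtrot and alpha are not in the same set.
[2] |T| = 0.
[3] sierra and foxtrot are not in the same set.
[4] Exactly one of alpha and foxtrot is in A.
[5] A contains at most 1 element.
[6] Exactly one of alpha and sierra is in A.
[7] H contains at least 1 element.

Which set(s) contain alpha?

(2): T already has 0, so the rest are out.
Suppose alpha ∉ A: no assignment then satisfies all the clues, so alpha ∈ A.

alpha: A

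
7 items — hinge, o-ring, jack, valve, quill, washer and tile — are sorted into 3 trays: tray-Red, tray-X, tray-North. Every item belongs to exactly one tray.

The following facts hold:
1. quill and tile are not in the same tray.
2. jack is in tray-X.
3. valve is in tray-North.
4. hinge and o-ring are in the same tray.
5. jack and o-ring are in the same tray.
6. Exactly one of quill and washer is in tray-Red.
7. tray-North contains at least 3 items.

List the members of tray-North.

From (2): jack ∈ tray-X.
From (3): valve ∈ tray-North.
(5): o-ring matches jack: o-ring ∉ tray-Red.
(5): o-ring matches jack: o-ring ∈ tray-X.
(4): hinge matches o-ring: hinge ∉ tray-Red.
(4): hinge matches o-ring: hinge ∈ tray-X.
Suppose quill ∈ tray-North: no assignment then satisfies all the clues, so quill ∉ tray-North.

tray-North = {tile, valve, washer}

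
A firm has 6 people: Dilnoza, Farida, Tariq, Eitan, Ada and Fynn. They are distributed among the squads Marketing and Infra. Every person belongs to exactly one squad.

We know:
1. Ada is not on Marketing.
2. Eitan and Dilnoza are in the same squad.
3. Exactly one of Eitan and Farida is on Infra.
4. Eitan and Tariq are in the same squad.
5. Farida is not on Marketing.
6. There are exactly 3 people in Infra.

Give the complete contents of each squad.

Marketing = {Dilnoza, Eitan, Tariq}; Infra = {Ada, Farida, Fynn}

From (1): Ada ∉ Marketing.
From (5): Farida ∉ Marketing.
Only one squad left: Farida ∈ Infra.
Only one squad left: Ada ∈ Infra.
(3) (exactly one): Eitan ∉ Infra.
(4): Tariq matches Eitan: Tariq ∉ Infra.
Only one squad left: Tariq ∈ Marketing.
Only one squad left: Eitan ∈ Marketing.
(2): Dilnoza matches Eitan: Dilnoza ∈ Marketing.
(6): only 3 candidates remain for Infra, so all are in.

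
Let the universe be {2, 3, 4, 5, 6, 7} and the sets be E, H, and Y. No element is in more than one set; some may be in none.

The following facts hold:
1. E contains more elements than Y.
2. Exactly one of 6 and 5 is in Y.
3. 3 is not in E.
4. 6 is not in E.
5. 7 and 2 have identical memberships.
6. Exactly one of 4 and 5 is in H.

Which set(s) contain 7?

7: E

From (3): 3 ∉ E.
From (4): 6 ∉ E.
Suppose 7 ∉ E: no assignment then satisfies all the clues, so 7 ∈ E.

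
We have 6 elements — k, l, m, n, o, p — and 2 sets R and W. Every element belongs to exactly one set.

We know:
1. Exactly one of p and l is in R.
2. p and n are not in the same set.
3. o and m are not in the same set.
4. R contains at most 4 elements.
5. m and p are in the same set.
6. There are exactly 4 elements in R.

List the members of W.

W = {m, p}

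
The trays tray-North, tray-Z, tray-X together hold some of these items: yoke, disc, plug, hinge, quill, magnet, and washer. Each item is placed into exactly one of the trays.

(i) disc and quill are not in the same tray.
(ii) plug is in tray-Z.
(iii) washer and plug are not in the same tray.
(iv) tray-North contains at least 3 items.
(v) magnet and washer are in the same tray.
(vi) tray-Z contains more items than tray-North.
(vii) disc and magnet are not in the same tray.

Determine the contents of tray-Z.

tray-Z = {disc, hinge, plug, yoke}

From (ii): plug ∈ tray-Z.
(iii): washer ∉ tray-Z.
(v): magnet matches washer: magnet ∉ tray-Z.
Suppose yoke ∉ tray-Z: no assignment then satisfies all the clues, so yoke ∈ tray-Z.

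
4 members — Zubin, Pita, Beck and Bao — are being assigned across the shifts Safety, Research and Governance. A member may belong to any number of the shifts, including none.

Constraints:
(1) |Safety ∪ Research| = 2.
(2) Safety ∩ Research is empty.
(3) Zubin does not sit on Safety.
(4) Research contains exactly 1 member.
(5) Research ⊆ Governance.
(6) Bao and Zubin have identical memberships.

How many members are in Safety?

1

From (3): Zubin ∉ Safety.
(6): Bao matches Zubin: Bao ∉ Safety.
Suppose Zubin ∈ Research: no assignment then satisfies all the clues, so Zubin ∉ Research.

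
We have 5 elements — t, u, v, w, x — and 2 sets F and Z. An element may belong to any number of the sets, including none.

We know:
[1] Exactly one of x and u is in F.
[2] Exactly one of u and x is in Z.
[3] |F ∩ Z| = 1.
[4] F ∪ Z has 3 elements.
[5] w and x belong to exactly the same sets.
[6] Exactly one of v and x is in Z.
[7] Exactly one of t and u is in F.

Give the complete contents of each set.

F = {u}; Z = {t, u, v}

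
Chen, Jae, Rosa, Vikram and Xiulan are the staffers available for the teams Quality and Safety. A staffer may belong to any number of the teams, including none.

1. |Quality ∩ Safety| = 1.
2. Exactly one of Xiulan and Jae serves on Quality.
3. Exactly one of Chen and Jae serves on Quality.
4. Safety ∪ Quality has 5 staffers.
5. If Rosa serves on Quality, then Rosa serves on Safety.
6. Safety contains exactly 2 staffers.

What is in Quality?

Quality = {Chen, Rosa, Vikram, Xiulan}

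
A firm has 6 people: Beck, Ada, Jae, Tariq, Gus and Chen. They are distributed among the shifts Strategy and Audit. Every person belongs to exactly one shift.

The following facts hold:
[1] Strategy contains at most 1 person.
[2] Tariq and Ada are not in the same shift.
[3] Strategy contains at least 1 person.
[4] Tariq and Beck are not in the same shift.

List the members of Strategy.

Strategy = {Tariq}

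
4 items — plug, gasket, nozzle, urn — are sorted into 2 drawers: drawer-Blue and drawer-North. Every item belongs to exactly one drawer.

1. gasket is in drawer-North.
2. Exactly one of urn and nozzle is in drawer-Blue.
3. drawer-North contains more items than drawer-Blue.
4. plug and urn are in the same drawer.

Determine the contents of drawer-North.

From (1): gasket ∈ drawer-North.
Suppose plug ∉ drawer-North: no assignment then satisfies all the clues, so plug ∈ drawer-North.

drawer-North = {gasket, plug, urn}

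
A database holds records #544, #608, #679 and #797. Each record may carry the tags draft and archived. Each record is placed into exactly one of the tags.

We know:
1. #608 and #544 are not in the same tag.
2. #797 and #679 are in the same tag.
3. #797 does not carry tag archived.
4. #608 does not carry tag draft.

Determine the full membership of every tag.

draft = {#544, #679, #797}; archived = {#608}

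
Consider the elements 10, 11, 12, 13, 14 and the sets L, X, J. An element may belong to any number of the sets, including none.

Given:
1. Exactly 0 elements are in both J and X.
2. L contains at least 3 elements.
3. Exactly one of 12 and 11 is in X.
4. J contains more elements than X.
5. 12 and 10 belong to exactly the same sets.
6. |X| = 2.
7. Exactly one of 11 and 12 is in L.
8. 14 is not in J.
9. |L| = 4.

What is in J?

From (8): 14 ∉ J.
Suppose 10 ∉ J: no assignment then satisfies all the clues, so 10 ∈ J.

J = {10, 12, 13}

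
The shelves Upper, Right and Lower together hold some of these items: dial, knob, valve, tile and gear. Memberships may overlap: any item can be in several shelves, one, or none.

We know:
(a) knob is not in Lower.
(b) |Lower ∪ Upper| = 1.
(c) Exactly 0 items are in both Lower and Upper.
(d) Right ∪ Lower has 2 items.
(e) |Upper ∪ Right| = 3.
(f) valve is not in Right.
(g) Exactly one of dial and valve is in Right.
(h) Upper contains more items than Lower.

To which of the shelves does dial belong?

dial: Right

From (a): knob ∉ Lower.
From (f): valve ∉ Right.
(g) (exactly one): dial ∈ Right.
Suppose dial ∈ Upper: no assignment then satisfies all the clues, so dial ∉ Upper.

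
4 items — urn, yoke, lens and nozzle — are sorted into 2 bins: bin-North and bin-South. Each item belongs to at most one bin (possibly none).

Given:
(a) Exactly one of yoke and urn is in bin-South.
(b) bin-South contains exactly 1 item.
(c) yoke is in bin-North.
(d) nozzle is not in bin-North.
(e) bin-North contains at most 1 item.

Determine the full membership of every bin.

bin-North = {yoke}; bin-South = {urn}

From (c): yoke ∈ bin-North.
From (d): nozzle ∉ bin-North.
(a) (exactly one): urn ∈ bin-South.
(b): bin-South already has 1, so the rest are out.
(e): bin-North already has 1, so the rest are out.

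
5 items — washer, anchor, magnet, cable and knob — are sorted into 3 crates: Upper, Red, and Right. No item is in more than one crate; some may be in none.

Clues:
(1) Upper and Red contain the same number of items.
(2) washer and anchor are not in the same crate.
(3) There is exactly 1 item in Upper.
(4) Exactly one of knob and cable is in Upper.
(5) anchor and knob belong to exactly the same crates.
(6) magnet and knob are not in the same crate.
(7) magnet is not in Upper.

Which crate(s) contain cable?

From (7): magnet ∉ Upper.
Suppose cable ∉ Upper: no assignment then satisfies all the clues, so cable ∈ Upper.

cable: Upper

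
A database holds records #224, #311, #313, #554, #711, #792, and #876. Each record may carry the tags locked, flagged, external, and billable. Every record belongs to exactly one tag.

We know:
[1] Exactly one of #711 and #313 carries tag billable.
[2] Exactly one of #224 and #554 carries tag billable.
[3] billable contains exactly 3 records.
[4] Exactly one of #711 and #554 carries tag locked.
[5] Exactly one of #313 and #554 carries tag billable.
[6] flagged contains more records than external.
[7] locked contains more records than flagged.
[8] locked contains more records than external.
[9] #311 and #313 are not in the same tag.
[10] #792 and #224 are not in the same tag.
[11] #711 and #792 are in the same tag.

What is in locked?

locked = {#311, #711, #792}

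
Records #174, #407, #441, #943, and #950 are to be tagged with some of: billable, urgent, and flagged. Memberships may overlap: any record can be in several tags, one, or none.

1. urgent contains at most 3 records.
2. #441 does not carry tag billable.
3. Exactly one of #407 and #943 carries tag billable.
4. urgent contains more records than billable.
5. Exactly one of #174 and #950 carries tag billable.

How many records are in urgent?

3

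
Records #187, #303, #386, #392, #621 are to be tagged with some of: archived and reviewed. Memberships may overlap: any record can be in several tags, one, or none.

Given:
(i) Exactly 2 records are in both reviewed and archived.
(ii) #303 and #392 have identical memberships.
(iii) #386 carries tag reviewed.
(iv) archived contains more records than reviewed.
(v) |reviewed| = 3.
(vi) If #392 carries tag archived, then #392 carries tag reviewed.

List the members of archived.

archived = {#187, #303, #392, #621}

From (iii): #386 ∈ reviewed.
Suppose #187 ∉ archived: no assignment then satisfies all the clues, so #187 ∈ archived.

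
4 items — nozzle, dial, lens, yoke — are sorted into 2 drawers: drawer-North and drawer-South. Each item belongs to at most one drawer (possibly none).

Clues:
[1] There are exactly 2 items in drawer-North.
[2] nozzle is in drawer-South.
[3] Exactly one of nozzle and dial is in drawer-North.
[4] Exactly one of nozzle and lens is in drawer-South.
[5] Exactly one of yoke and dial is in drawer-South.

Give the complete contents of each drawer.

From (2): nozzle ∈ drawer-South.
(3) (exactly one): dial ∈ drawer-North.
(4) (exactly one): lens ∉ drawer-South.
(5) (exactly one): yoke ∈ drawer-South.
(1): only 2 candidates remain for drawer-North, so all are in.

drawer-North = {dial, lens}; drawer-South = {nozzle, yoke}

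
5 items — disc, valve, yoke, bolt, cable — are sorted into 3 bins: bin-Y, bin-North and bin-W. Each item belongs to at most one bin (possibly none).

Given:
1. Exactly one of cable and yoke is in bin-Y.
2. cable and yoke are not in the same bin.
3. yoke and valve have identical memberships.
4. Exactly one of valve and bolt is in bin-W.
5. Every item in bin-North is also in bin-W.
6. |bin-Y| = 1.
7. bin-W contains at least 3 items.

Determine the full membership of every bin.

bin-Y = {cable}; bin-North = {}; bin-W = {disc, valve, yoke}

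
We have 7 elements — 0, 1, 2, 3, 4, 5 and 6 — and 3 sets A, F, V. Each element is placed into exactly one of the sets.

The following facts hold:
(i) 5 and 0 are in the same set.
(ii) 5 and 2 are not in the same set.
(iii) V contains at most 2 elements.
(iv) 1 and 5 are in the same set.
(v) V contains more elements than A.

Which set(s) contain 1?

1: F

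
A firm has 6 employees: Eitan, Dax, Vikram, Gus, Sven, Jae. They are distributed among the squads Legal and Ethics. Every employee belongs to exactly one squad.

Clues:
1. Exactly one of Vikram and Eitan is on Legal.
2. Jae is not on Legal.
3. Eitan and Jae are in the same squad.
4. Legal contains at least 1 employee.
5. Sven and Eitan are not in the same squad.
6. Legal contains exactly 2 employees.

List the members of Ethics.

From (2): Jae ∉ Legal.
(3): Eitan matches Jae: Eitan ∉ Legal.
Only one squad left: Eitan ∈ Ethics.
Only one squad left: Jae ∈ Ethics.
(1) (exactly one): Vikram ∈ Legal.
(5): Sven ∉ Ethics.
Only one squad left: Sven ∈ Legal.
(6): Legal already has 2, so the rest are out.
Only one squad left: Dax ∈ Ethics.
Only one squad left: Gus ∈ Ethics.

Ethics = {Dax, Eitan, Gus, Jae}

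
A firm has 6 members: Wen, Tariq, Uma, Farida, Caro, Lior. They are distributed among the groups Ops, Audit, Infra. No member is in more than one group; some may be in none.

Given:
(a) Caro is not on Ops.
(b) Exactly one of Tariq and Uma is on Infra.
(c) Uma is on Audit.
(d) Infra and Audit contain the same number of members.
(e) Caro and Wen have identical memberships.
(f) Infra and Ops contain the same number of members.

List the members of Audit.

Audit = {Uma}

From (a): Caro ∉ Ops.
From (c): Uma ∈ Audit.
(b) (exactly one): Tariq ∈ Infra.
(e): Wen matches Caro: Wen ∉ Ops.
Suppose Wen ∈ Audit: no assignment then satisfies all the clues, so Wen ∉ Audit.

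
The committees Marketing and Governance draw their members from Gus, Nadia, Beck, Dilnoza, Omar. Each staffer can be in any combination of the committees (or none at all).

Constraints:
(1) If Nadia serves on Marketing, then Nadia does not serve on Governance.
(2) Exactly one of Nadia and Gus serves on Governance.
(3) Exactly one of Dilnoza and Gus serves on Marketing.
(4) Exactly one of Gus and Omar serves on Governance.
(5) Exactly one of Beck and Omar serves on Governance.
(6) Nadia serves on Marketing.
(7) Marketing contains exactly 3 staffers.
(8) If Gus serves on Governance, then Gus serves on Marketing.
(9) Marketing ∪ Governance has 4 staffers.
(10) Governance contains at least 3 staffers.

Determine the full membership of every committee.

From (6): Nadia ∈ Marketing.
(1): Nadia ∉ Governance.
(2) (exactly one): Gus ∈ Governance.
(4) (exactly one): Omar ∉ Governance.
(5) (exactly one): Beck ∈ Governance.
(8): Gus ∈ Marketing.
(10): only 3 candidates remain for Governance, so all are in.
(3) (exactly one): Dilnoza ∉ Marketing.
Suppose Beck ∉ Marketing: no assignment then satisfies all the clues, so Beck ∈ Marketing.

Marketing = {Beck, Gus, Nadia}; Governance = {Beck, Dilnoza, Gus}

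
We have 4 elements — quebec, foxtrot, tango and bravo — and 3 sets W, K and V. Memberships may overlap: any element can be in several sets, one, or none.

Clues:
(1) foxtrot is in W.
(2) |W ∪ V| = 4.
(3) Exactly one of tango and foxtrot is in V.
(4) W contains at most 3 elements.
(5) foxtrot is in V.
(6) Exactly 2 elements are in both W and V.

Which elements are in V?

V = {bravo, foxtrot, quebec}

From (1): foxtrot ∈ W.
From (5): foxtrot ∈ V.
(3) (exactly one): tango ∉ V.
Suppose quebec ∉ V: no assignment then satisfies all the clues, so quebec ∈ V.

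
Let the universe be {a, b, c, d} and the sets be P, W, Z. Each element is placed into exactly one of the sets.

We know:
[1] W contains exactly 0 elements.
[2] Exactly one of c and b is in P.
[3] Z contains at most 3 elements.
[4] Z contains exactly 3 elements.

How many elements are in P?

(1): W already has 0, so the rest are out.
Suppose a ∈ P: no assignment then satisfies all the clues, so a ∉ P.

1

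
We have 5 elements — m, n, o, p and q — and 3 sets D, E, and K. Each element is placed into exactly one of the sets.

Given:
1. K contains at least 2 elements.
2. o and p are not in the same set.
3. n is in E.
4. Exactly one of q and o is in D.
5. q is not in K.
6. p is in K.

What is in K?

K = {m, p}

From (3): n ∈ E.
From (5): q ∉ K.
From (6): p ∈ K.
(2): o ∉ K.
(1): only 2 candidates remain for K, so all are in.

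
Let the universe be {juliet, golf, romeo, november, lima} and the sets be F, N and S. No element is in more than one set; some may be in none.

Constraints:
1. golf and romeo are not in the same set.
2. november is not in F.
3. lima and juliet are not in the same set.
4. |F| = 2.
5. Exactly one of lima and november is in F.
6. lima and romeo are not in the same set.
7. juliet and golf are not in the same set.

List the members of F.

F = {golf, lima}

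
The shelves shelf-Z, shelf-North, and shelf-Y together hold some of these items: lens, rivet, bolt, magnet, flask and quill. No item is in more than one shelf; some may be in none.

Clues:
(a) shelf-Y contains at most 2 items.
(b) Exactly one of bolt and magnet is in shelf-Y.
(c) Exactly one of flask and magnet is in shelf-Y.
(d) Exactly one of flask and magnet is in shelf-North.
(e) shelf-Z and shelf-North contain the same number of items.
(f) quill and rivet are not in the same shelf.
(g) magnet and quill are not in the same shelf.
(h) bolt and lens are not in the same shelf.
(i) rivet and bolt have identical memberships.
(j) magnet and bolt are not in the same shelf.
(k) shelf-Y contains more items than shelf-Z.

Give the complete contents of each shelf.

shelf-Z = {quill}; shelf-North = {flask}; shelf-Y = {lens, magnet}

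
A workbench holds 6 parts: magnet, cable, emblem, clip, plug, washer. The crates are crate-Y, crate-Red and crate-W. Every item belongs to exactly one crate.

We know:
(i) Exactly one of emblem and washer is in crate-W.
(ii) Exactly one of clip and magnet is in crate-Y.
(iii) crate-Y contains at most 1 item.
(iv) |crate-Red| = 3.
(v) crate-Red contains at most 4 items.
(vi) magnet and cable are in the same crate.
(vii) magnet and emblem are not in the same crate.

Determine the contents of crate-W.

crate-W = {emblem, plug}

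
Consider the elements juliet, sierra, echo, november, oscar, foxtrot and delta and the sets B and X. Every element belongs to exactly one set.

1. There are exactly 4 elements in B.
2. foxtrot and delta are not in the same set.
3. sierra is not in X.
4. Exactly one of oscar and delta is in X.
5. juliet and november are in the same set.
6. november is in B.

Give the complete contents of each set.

B = {delta, juliet, november, sierra}; X = {echo, foxtrot, oscar}

From (3): sierra ∉ X.
From (6): november ∈ B.
(5): juliet matches november: juliet ∈ B.
Only one set left: sierra ∈ B.
Suppose echo ∈ B: no assignment then satisfies all the clues, so echo ∉ B.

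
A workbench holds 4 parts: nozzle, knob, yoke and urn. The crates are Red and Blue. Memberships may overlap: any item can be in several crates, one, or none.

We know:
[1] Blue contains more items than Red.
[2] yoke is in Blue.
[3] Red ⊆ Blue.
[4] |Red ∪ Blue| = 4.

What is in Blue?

Blue = {knob, nozzle, urn, yoke}

From (2): yoke ∈ Blue.
Suppose nozzle ∉ Blue: no assignment then satisfies all the clues, so nozzle ∈ Blue.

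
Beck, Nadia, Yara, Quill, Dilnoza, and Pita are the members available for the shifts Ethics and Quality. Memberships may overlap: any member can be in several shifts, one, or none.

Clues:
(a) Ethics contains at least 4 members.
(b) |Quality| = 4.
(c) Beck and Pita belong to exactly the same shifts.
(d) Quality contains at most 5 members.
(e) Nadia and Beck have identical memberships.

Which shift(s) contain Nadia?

Nadia: Ethics, Quality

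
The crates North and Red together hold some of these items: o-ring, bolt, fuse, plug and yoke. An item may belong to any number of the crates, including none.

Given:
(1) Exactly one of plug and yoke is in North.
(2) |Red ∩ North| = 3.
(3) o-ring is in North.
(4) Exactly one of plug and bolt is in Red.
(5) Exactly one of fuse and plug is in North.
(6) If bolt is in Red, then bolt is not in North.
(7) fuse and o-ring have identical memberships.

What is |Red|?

4

From (3): o-ring ∈ North.
(7): fuse matches o-ring: fuse ∈ North.
(5) (exactly one): plug ∉ North.
(1) (exactly one): yoke ∈ North.
Suppose o-ring ∉ Red: no assignment then satisfies all the clues, so o-ring ∈ Red.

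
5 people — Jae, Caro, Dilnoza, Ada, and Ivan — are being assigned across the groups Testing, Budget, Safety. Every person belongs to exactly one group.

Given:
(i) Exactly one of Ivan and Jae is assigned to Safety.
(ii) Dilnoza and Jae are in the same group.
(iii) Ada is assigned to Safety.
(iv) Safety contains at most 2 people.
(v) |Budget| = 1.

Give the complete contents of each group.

Testing = {Dilnoza, Jae}; Budget = {Caro}; Safety = {Ada, Ivan}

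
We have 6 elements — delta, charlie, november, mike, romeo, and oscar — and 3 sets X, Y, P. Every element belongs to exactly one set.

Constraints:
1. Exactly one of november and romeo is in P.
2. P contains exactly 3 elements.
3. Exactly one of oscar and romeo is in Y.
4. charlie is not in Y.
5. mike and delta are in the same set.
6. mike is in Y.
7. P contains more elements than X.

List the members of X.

From (4): charlie ∉ Y.
From (6): mike ∈ Y.
(5): delta matches mike: delta ∉ X.
(5): delta matches mike: delta ∈ Y.
Suppose charlie ∈ X: no assignment then satisfies all the clues, so charlie ∉ X.

X = {}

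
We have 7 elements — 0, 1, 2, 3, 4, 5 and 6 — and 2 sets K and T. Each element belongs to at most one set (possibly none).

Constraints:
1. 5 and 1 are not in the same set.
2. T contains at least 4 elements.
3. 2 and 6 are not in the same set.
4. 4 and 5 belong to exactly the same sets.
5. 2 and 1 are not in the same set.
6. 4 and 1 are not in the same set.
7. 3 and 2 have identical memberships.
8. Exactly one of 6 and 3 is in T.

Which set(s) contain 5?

5: T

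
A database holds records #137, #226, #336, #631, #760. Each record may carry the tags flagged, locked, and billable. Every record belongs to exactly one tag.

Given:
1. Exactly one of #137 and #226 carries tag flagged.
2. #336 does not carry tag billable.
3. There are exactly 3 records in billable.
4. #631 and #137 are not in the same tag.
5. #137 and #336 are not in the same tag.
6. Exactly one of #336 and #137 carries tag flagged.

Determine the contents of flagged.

flagged = {#137}

From (2): #336 ∉ billable.
Suppose #137 ∉ flagged: no assignment then satisfies all the clues, so #137 ∈ flagged.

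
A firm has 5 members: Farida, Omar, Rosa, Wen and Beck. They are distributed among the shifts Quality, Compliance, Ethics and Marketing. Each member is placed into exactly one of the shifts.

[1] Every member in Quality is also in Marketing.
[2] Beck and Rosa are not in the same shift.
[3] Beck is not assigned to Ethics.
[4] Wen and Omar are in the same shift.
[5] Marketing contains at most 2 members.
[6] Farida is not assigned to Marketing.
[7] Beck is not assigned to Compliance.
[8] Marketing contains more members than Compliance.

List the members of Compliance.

Compliance = {}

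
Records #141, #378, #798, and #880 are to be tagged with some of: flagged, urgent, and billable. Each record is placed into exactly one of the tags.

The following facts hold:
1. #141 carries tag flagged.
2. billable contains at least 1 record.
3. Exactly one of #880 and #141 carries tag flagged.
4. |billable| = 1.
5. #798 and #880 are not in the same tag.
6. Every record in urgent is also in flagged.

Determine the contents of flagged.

flagged = {#141, #378, #798}

From (1): #141 ∈ flagged.
(3) (exactly one): #880 ∉ flagged.
(6) contrapositive: #880 ∉ urgent.
Only one tag left: #880 ∈ billable.
(4): billable already has 1, so the rest are out.
Suppose #378 ∉ flagged: no assignment then satisfies all the clues, so #378 ∈ flagged.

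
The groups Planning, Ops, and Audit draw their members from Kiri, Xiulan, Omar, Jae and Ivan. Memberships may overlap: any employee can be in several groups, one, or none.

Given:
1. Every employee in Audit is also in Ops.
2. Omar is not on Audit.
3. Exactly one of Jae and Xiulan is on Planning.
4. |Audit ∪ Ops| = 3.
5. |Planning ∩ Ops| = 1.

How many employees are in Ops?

3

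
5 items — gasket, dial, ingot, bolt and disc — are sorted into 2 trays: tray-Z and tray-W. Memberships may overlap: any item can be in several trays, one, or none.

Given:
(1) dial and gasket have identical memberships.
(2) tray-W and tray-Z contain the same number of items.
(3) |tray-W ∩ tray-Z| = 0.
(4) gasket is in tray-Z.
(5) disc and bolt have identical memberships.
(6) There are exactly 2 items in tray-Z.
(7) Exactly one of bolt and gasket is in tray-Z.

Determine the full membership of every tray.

tray-Z = {dial, gasket}; tray-W = {bolt, disc}

From (4): gasket ∈ tray-Z.
(1): dial matches gasket: dial ∈ tray-Z.
(6): tray-Z already has 2, so the rest are out.
Suppose gasket ∈ tray-W: no assignment then satisfies all the clues, so gasket ∉ tray-W.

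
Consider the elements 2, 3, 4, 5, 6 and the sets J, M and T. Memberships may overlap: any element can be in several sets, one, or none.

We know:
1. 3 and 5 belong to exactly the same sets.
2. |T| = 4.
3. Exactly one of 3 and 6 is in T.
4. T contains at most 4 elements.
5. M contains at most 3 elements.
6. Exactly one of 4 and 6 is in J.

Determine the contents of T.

T = {2, 3, 4, 5}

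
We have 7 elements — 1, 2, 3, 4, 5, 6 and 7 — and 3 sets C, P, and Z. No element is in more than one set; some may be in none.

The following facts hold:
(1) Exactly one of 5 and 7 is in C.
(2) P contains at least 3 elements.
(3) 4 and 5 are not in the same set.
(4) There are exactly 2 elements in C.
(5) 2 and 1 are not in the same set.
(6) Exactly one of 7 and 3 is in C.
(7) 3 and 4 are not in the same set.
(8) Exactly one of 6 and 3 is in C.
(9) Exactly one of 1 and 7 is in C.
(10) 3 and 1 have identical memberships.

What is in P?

P = {1, 3, 5}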